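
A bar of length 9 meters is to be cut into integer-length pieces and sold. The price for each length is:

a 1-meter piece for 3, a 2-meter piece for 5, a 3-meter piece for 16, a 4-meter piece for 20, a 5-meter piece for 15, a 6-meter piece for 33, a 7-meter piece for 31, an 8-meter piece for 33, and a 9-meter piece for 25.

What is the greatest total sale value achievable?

49

Consider every possible first cut. R[k] is the best of p[i]+R[k−i] over all sellable i≤k.
R[1] = 3
R[2] = max(3+3, 5+0) = 6
R[3] = max(3+6, 5+3, 16+0) = 16
R[4] = max(3+16, 5+6, 16+3, 20+0) = 20
R[5] = max(3+20, 5+16, 16+6, 20+3, 15+0) = 23
R[6] = max(3+23, 5+20, 16+16, 20+6, 15+3, 33+0) = 33
R[7] = max(3+33, 5+23, 16+20, …, 33+3, 31+0) = 36
R[8] = max(3+36, 5+33, 16+23, …, 31+3, 33+0) = 40
R[9] = max(3+40, 5+36, 16+33, …, 33+3, 25+0) = 49
One optimal cutting: 6 + 3 → 33 + 16 = 49.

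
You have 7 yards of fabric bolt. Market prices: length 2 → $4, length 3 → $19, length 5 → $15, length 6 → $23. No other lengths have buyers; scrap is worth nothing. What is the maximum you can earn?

38

Let r[k] be the best obtainable value from length k. For each k, try every first piece i and keep the best of price[i] + r[k−i].
r[1] = 0
r[2] = 4
r[3] = max(4+0, 19+0) = 19
r[4] = max(4+4, 19+0) = 19
r[5] = max(4+19, 19+4, 15+0) = 23
r[6] = max(4+19, 19+19, 15+0, 23+0) = 38
r[7] = max(4+23, 19+19, 15+4, 23+0) = 38
One optimal cutting: pieces 3 + 3 with 1 yard of scrap → $38.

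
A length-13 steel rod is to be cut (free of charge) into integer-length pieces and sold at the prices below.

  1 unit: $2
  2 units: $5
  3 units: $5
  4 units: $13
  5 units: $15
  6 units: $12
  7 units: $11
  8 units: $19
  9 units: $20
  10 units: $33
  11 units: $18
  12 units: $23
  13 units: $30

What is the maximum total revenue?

Consider every possible first cut. r[k] is the best of p[i]+r[k−i] over all sellable i≤k.
r[1] = 2
r[2] = 5
r[3] = 7  (first piece 1, then r[2]=5)
r[4] = 13
r[5] = 15  (first piece 1, then r[4]=13)
r[6] = 18  (first piece 2, then r[4]=13)
r[7] = 20  (first piece 1, then r[6]=18)
r[8] = 26  (first piece 4, then r[4]=13)
r[9] = 28  (first piece 1, then r[8]=26)
r[10] = 33
r[11] = 35  (first piece 1, then r[10]=33)
r[12] = 39  (first piece 4, then r[8]=26)
r[13] = 41  (first piece 1, then r[12]=39)
One optimal cutting: 4 + 4 + 4 + 1 → $13 + $13 + $13 + $2 = $41.

41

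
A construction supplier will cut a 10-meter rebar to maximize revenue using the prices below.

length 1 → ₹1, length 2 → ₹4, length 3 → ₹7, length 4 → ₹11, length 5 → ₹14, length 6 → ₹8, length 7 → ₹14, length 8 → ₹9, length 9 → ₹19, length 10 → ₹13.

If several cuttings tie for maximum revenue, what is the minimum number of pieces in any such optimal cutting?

2

Consider every possible first cut. r[k] is the best of p[i]+r[k−i] over all sellable i≤k.
r[1] = 1
r[2] = max(1+1, 4+0) = 4
r[3] = max(1+4, 4+1, 7+0) = 7
r[4] = max(1+7, 4+4, 7+1, 11+0) = 11
r[5] = max(1+11, 4+7, 7+4, 11+1, 14+0) = 14
r[6] = max(1+14, 4+11, 7+7, 11+4, 14+1, 8+0) = 15
r[7] = max(1+15, 4+14, 7+11, …, 8+1, 14+0) = 18
r[8] = max(1+18, 4+15, 7+14, …, 14+1, 9+0) = 22
r[9] = max(1+22, 4+18, 7+15, …, 9+1, 19+0) = 25
r[10] = max(1+25, 4+22, 7+18, …, 19+1, 13+0) = 28
Maximum revenue is ₹28.
Now minimize piece count subject to staying optimal: for each k, pieces[k] = 1 + min over i with p[i]+r[k−i]=r[k] of pieces[k−i].
pieces[7] = 2
pieces[8] = 2
pieces[9] = 2
pieces[10] = 2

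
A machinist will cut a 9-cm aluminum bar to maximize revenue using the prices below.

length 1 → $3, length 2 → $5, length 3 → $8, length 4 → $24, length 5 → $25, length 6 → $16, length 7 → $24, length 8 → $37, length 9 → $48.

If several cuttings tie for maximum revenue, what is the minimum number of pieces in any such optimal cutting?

3

Consider every possible first cut. r[k] is the best of p[i]+r[k−i] over all sellable i≤k.
r[1] = 3
r[2] = max(3+3, 5+0) = 6
r[3] = max(3+6, 5+3, 8+0) = 9
r[4] = max(3+9, 5+6, 8+3, 24+0) = 24
r[5] = max(3+24, 5+9, 8+6, 24+3, 25+0) = 27
r[6] = max(3+27, 5+24, 8+9, 24+6, 25+3, 16+0) = 30
r[7] = max(3+30, 5+27, 8+24, …, 16+3, 24+0) = 33
r[8] = max(3+33, 5+30, 8+27, …, 24+3, 37+0) = 48
r[9] = max(3+48, 5+33, 8+30, …, 37+3, 48+0) = 51
Maximum revenue is $51.
Now minimize piece count subject to staying optimal: for each k, pieces[k] = 1 + min over i with p[i]+r[k−i]=r[k] of pieces[k−i].
pieces[6] = 3
pieces[7] = 4
pieces[8] = 2
pieces[9] = 3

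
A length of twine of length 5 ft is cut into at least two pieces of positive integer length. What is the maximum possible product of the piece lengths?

Let m[k] be the best product for length k (with at least one cut). For each first piece i, the rest contributes max(k−i, m[k−i]).
m[2] = 1×max(1,0) = 1×1 = 1
m[3] = max(1×2, 2×1) = 2
m[4] = max(1×3, 2×2, 3×1) = 4
m[5] = max(1×4, 2×3, 3×2, 4×1) = 6
One optimal split: 3 + 2; product 3×2 = 6.

6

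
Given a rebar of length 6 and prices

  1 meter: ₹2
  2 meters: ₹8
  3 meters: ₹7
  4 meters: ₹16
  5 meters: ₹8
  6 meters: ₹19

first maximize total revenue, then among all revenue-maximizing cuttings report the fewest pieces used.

Let r[k] be the best obtainable value from length k. For each k, try every first piece i and keep the best of price[i] + r[k−i].
r[1] = 2
r[2] = 8
r[3] = 10  (first piece 1, then r[2]=8)
r[4] = 16  (first piece 2, then r[2]=8)
r[5] = 18  (first piece 1, then r[4]=16)
r[6] = 24  (first piece 2, then r[4]=16)
Maximum revenue is ₹24.
Now minimize piece count subject to staying optimal: for each k, pieces[k] = 1 + min over i with p[i]+r[k−i]=r[k] of pieces[k−i].
pieces[3] = 2
pieces[4] = 1
pieces[5] = 2
pieces[6] = 2

2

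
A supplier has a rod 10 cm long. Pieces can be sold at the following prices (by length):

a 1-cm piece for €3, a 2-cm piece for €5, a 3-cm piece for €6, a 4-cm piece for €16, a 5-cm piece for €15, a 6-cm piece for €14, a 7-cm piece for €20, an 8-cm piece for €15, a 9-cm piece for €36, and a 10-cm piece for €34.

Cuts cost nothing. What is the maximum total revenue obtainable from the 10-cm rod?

39

Consider every possible first cut. r[k] is the best of p[i]+r[k−i] over all sellable i≤k.
r[1] = 3
r[2] = 6  (first piece 1, then r[1]=3)
r[3] = 9  (first piece 1, then r[2]=6)
r[4] = 16
r[5] = 19  (first piece 1, then r[4]=16)
r[6] = 22  (first piece 1, then r[5]=19)
r[7] = 25  (first piece 1, then r[6]=22)
r[8] = 32  (first piece 4, then r[4]=16)
r[9] = 36
r[10] = 39  (first piece 1, then r[9]=36)
One optimal cutting: 9 + 1 → €36 + €3 = €39.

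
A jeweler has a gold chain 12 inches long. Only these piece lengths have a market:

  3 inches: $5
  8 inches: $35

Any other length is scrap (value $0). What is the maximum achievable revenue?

Let r[k] be the best obtainable value from length k. For each k, try every first piece i and keep the best of price[i] + r[k−i].
r[1] = 0
r[2] = 0
r[3] = 5
r[4] = 5
r[5] = 5
r[6] = 10  (first piece 3, then r[3]=5)
r[7] = 10
r[8] = 35
r[9] = 35
r[10] = 35
r[11] = 40  (first piece 3, then r[8]=35)
r[12] = 40
One optimal cutting: pieces 8 + 3 with 1 inch of scrap → $40.

40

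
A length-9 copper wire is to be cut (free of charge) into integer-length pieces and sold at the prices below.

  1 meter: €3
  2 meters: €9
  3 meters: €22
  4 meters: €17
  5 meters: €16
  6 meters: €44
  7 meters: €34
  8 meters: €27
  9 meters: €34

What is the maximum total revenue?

Consider every possible first cut. v[k] is the best of p[i]+v[k−i] over all sellable i≤k.
v[1] = 3
v[2] = max(3+3, 9+0) = 9
v[3] = max(3+9, 9+3, 22+0) = 22
v[4] = max(3+22, 9+9, 22+3, 17+0) = 25
v[5] = max(3+25, 9+22, 22+9, 17+3, 16+0) = 31
v[6] = max(3+31, 9+25, 22+22, 17+9, 16+3, 44+0) = 44
v[7] = max(3+44, 9+31, 22+25, …, 44+3, 34+0) = 47
v[8] = max(3+47, 9+44, 22+31, …, 34+3, 27+0) = 53
v[9] = max(3+53, 9+47, 22+44, …, 27+3, 34+0) = 66
One optimal cutting: 3 + 3 + 3 → €22 + €22 + €22 = €66.

66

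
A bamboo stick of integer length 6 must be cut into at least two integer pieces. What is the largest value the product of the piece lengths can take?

9

Let m[k] be the best product for length k (with at least one cut). For each first piece i, the rest contributes max(k−i, m[k−i]).
m[2] = 1×max(1,0) = 1×1 = 1
m[3] = max(1×2, 2×1) = 2
m[4] = max(1×3, 2×2, 3×1) = 4
m[5] = max(1×4, 2×3, 3×2, 4×1) = 6
m[6] = max(1×6, 2×4, 3×3, 4×2, 5×1) = 9
One optimal split: 3 + 3; product 3×3 = 9.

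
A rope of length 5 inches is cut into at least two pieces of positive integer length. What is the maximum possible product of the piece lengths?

6

Fill g[k] for k=2..5: at each k try every first piece i and multiply by the better of (k−i) uncut or g[k−i].
g[2] = 1·max(1,0) = 1·1 = 1
g[3] = max(1·2, 2·1) = 2
g[4] = max(1·3, 2·2, 3·1) = 4
g[5] = max(1·4, 2·3, 3·2, 4·1) = 6
One optimal split: 3 + 2; product 3·2 = 6.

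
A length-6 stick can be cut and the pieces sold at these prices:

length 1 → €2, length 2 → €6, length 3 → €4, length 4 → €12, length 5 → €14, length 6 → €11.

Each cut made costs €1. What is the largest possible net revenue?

Let net[k] be the best obtainable value from length k. For each k, try every first piece i and keep the best of price[i] + net[k−i] minus the 1 cut fee when i<k.
net[1] = 2
net[2] = 6
net[3] = 7  (first piece 1, then net[2]=6)
net[4] = 12
net[5] = 14
net[6] = 17  (first piece 2, then net[4]=12)
One optimal plan: pieces 4 + 2 (1 cut) → €18 − €1 = €17.

17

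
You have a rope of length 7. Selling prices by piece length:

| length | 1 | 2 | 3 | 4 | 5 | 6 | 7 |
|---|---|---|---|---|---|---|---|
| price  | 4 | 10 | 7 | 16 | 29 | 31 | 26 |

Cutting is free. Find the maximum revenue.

Let R[k] be the best obtainable value from length k. For each k, try every first piece i and keep the best of price[i] + R[k−i].
R[1] = 4
R[2] = 10
R[3] = 14  (first piece 1, then R[2]=10)
R[4] = 20  (first piece 2, then R[2]=10)
R[5] = 29
R[6] = 33  (first piece 1, then R[5]=29)
R[7] = 39  (first piece 2, then R[5]=29)
One optimal cutting: 5 + 2 → 29 + 10 = 39.

39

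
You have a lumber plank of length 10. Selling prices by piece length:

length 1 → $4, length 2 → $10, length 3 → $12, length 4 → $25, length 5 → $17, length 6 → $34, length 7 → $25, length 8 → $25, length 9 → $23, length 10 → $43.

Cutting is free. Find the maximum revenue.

Build best[k] bottom-up: best[k] = max over allowed piece i of (p[i] + best[k−i]).
best[1] = 4
best[2] = 10
best[3] = 14  (first piece 1, then best[2]=10)
best[4] = 25
best[5] = 29  (first piece 1, then best[4]=25)
best[6] = 35  (first piece 2, then best[4]=25)
best[7] = 39  (first piece 1, then best[6]=35)
best[8] = 50  (first piece 4, then best[4]=25)
best[9] = 54  (first piece 1, then best[8]=50)
best[10] = 60  (first piece 2, then best[8]=50)
One optimal cutting: 4 + 4 + 2 → $25 + $25 + $10 = $60.

60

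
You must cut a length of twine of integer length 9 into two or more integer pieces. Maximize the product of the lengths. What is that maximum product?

27

Define f[k] = max over 1≤i<k of i · max(k−i, f[k−i]); the inner max lets the remainder stay uncut if that's better.
Small cases: f[2]=1.
f[3] = 1*max(2,1) = 1*2 = 2
f[4] = 2*max(2,1) = 2*2 = 4
f[5] = 2*max(3,2) = 2*3 = 6
f[6] = 3*max(3,2) = 3*3 = 9
f[7] = 2*max(5,6) = 2*6 = 12
f[8] = 2*max(6,9) = 2*9 = 18
f[9] = 3*max(6,9) = 3*9 = 27
One optimal split: 3 + 3 + 3; product 3*3*3 = 27.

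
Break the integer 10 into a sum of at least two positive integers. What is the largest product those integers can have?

36

Let prod[k] be the best product for length k (with at least one cut). For each first piece i, the rest contributes max(k−i, prod[k−i]).
prod[2] = 1×max(1,0) = 1×1 = 1
prod[3] = max(1×2, 2×1) = 2
prod[4] = max(1×3, 2×2, 3×1) = 4
prod[5] = max(1×4, 2×3, 3×2, 4×1) = 6
prod[6] = max(1×6, 2×4, 3×3, 4×2, 5×1) = 9
prod[7] = max(1×9, 2×6, 3×4, 4×3, 5×2, 6×1) = 12
prod[8] = max(1×12, 2×9, 3×6, …, 6×2, 7×1) = 18
prod[9] = max(1×18, 2×12, 3×9, …, 7×2, 8×1) = 27
prod[10] = max(1×27, 2×18, 3×12, …, 8×2, 9×1) = 36
One optimal split: 3 + 3 + 2 + 2; product 3×3×2×2 = 36.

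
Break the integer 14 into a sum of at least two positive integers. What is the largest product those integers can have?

Define g[k] = max over 1≤i<k of i · max(k−i, g[k−i]); the inner max lets the remainder stay uncut if that's better.
g[2] = 1×max(1,0) = 1×1 = 1
g[3] = max(1×2, 2×1) = 2
g[4] = max(1×3, 2×2, 3×1) = 4
g[5] = max(1×4, 2×3, 3×2, 4×1) = 6
g[6] = max(1×6, 2×4, 3×3, 4×2, 5×1) = 9
g[7] = max(1×9, 2×6, 3×4, 4×3, 5×2, 6×1) = 12
g[8] = max(1×12, 2×9, 3×6, …, 6×2, 7×1) = 18
g[9] = max(1×18, 2×12, 3×9, …, 7×2, 8×1) = 27
g[10] = max(1×27, 2×18, 3×12, …, 8×2, 9×1) = 36
g[11] = max(1×36, 2×27, 3×18, …, 9×2, 10×1) = 54
g[12] = max(1×54, 2×36, 3×27, …, 10×2, 11×1) = 81
g[13] = max(1×81, 2×54, 3×36, …, 11×2, 12×1) = 108
g[14] = max(1×108, 2×81, 3×54, …, 12×2, 13×1) = 162
One optimal split: 3 + 3 + 3 + 3 + 2; product 3×3×3×3×2 = 162.

162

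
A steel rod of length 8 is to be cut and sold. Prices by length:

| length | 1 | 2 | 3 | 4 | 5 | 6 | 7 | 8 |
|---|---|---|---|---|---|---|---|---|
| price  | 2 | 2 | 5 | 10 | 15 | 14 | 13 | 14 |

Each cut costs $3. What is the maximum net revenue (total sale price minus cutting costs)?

Build v[k] bottom-up: v[k] = max over allowed piece i of (p[i] + v[k−i]) − 3 per cut.
v[1] = 2
v[2] = max(2+2-3, 2+0) = 2
v[3] = max(2+2-3, 2+2-3, 5+0) = 5
v[4] = max(2+5-3, 2+2-3, 5+2-3, 10+0) = 10
v[5] = max(2+10-3, 2+5-3, 5+2-3, 10+2-3, 15+0) = 15
v[6] = max(2+15-3, 2+10-3, 5+5-3, 10+2-3, 15+2-3, 14+0) = 14
v[7] = max(2+14-3, 2+15-3, 5+10-3, …, 14+2-3, 13+0) = 14
v[8] = max(2+14-3, 2+14-3, 5+15-3, …, 13+2-3, 14+0) = 17
One optimal plan: pieces 5 + 3 (1 cut) → $20 − $3 = $17.

17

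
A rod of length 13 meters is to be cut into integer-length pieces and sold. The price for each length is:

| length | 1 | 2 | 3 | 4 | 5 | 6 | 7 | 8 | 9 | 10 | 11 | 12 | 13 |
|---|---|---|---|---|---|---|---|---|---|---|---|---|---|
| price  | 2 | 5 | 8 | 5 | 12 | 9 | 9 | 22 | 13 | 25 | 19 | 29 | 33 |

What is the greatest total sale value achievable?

Consider every possible first cut. R[k] is the best of p[i]+R[k−i] over all sellable i≤k.
R[1] = 2
R[2] = 5
R[3] = 8
R[4] = 10  (first piece 1, then R[3]=8)
R[5] = 13  (first piece 2, then R[3]=8)
R[6] = 16  (first piece 3, then R[3]=8)
R[7] = 18  (first piece 1, then R[6]=16)
R[8] = 22
R[9] = 24  (first piece 1, then R[8]=22)
R[10] = 27  (first piece 2, then R[8]=22)
R[11] = 30  (first piece 3, then R[8]=22)
R[12] = 32  (first piece 1, then R[11]=30)
R[13] = 35  (first piece 2, then R[11]=30)
One optimal cutting: 8 + 3 + 2 → $22 + $8 + $5 = $35.

35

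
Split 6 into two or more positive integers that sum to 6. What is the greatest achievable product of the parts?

9

Fill m[k] for k=2..6: at each k try every first piece i and multiply by the better of (k−i) uncut or m[k−i].
m[2] = 1*max(1,0) = 1*1 = 1
m[3] = 1*max(2,1) = 1*2 = 2
m[4] = 2*max(2,1) = 2*2 = 4
m[5] = 2*max(3,2) = 2*3 = 6
m[6] = 3*max(3,2) = 3*3 = 9
One optimal split: 3 + 3; product 3*3 = 9.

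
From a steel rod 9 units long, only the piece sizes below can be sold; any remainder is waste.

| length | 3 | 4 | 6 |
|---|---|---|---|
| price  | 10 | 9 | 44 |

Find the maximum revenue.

54

Let best[k] be the best obtainable value from length k. For each k, try every first piece i and keep the best of price[i] + best[k−i].
best[1] = 0
best[2] = 0
best[3] = 10
best[4] = 10
best[5] = 10
best[6] = 44
best[7] = 44
best[8] = 44
best[9] = 54  (first piece 3, then best[6]=44)
One optimal cutting: 6 + 3 → $54.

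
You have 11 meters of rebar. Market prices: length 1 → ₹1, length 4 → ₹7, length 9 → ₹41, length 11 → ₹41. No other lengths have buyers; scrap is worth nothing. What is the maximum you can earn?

Let best[k] be the best obtainable value from length k. For each k, try every first piece i and keep the best of price[i] + best[k−i].
best[1] = 1
best[2] = 2  (first piece 1, then best[1]=1)
best[3] = 3  (first piece 1, then best[2]=2)
best[4] = max(1+3, 7+0) = 7
best[5] = max(1+7, 7+1) = 8
best[6] = max(1+8, 7+2) = 9
best[7] = max(1+9, 7+3) = 10
best[8] = max(1+10, 7+7) = 14
best[9] = max(1+14, 7+8, 41+0) = 41
best[10] = max(1+41, 7+9, 41+1) = 42
best[11] = max(1+42, 7+10, 41+2, 41+0) = 43
One optimal cutting: 9 + 1 + 1 → ₹43.

43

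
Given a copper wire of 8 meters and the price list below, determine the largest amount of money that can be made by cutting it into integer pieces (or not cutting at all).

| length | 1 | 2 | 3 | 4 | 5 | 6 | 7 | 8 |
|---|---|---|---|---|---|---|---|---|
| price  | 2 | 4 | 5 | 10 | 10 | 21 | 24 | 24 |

26

Build v[k] bottom-up: v[k] = max over allowed piece i of (p[i] + v[k−i]).
v[1] = 2
v[2] = 4  (first piece 1, then v[1]=2)
v[3] = 6  (first piece 1, then v[2]=4)
v[4] = 10
v[5] = 12  (first piece 1, then v[4]=10)
v[6] = 21
v[7] = 24
v[8] = 26  (first piece 1, then v[7]=24)
One optimal cutting: 7 + 1 → €24 + €2 = €26.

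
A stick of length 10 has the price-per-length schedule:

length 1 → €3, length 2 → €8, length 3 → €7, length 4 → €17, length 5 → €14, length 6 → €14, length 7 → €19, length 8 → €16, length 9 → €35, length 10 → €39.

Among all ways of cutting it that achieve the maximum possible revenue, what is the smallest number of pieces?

3

Let r[k] be the best obtainable value from length k. For each k, try every first piece i and keep the best of price[i] + r[k−i].
r[1] = 3
r[2] = 8
r[3] = 11  (first piece 1, then r[2]=8)
r[4] = 17
r[5] = 20  (first piece 1, then r[4]=17)
r[6] = 25  (first piece 2, then r[4]=17)
r[7] = 28  (first piece 1, then r[6]=25)
r[8] = 34  (first piece 4, then r[4]=17)
r[9] = 37  (first piece 1, then r[8]=34)
r[10] = 42  (first piece 2, then r[8]=34)
Maximum revenue is €42.
Now minimize piece count subject to staying optimal: for each k, pieces[k] = 1 + min over i with p[i]+r[k−i]=r[k] of pieces[k−i].
pieces[7] = 3
pieces[8] = 2
pieces[9] = 3
pieces[10] = 3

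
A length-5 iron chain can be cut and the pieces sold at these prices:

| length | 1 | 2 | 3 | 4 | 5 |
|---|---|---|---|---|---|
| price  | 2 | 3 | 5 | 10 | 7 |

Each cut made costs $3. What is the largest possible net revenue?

9

Consider every possible first cut. r[k] is the best of p[i]+r[k−i] over all sellable i≤k, charging 3 whenever i<k.
r[1] = 2
r[2] = max(2+2-3, 3+0) = 3
r[3] = max(2+3-3, 3+2-3, 5+0) = 5
r[4] = max(2+5-3, 3+3-3, 5+2-3, 10+0) = 10
r[5] = max(2+10-3, 3+5-3, 5+3-3, 10+2-3, 7+0) = 9
One optimal plan: pieces 4 + 1 (1 cut) → $12 − $3 = $9.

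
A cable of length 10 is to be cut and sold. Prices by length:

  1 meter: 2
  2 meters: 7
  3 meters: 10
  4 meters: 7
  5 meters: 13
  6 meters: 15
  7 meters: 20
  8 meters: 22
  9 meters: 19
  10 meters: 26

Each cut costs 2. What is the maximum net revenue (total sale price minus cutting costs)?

Build net[k] bottom-up: net[k] = max over allowed piece i of (p[i] + net[k−i]) − 2 per cut.
net[1] = 2
net[2] = max(2+2-2, 7+0) = 7
net[3] = max(2+7-2, 7+2-2, 10+0) = 10
net[4] = max(2+10-2, 7+7-2, 10+2-2, 7+0) = 12
net[5] = max(2+12-2, 7+10-2, 10+7-2, 7+2-2, 13+0) = 15
net[6] = max(2+15-2, 7+12-2, 10+10-2, 7+7-2, 13+2-2, 15+0) = 18
net[7] = max(2+18-2, 7+15-2, 10+12-2, …, 15+2-2, 20+0) = 20
net[8] = max(2+20-2, 7+18-2, 10+15-2, …, 20+2-2, 22+0) = 23
net[9] = max(2+23-2, 7+20-2, 10+18-2, …, 22+2-2, 19+0) = 26
net[10] = max(2+26-2, 7+23-2, 10+20-2, …, 19+2-2, 26+0) = 28
One optimal plan: pieces 3 + 3 + 2 + 2 (3 cuts) → 34 − 6 = 28.

28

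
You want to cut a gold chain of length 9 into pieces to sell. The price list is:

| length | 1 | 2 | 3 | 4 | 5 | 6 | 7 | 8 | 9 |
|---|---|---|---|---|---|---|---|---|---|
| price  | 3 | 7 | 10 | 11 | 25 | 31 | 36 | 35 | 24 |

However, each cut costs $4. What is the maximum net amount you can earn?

39

Build net[k] bottom-up: net[k] = max over allowed piece i of (p[i] + net[k−i]) − 4 per cut.
net[1] = 3
net[2] = 7
net[3] = 10
net[4] = 11
net[5] = 25
net[6] = 31
net[7] = 36
net[8] = 35  (first piece 1, then net[7]=36)
net[9] = 39  (first piece 2, then net[7]=36)
One optimal plan: pieces 7 + 2 (1 cut) → $43 − $4 = $39.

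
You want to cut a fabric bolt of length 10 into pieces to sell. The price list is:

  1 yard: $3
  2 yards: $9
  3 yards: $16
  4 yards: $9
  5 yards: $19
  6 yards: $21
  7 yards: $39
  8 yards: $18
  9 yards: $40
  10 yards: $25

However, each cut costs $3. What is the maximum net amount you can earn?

Build v[k] bottom-up: v[k] = max over allowed piece i of (p[i] + v[k−i]) − 3 per cut.
v[1] = 3
v[2] = 9
v[3] = 16
v[4] = 16  (first piece 1, then v[3]=16)
v[5] = 22  (first piece 2, then v[3]=16)
v[6] = 29  (first piece 3, then v[3]=16)
v[7] = 39
v[8] = 39  (first piece 1, then v[7]=39)
v[9] = 45  (first piece 2, then v[7]=39)
v[10] = 52  (first piece 3, then v[7]=39)
One optimal plan: pieces 7 + 3 (1 cut) → $55 − $3 = $52.

52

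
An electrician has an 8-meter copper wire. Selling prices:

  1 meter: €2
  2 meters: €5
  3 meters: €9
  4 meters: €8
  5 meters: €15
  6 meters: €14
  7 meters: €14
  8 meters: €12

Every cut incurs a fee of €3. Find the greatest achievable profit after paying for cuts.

Build r[k] bottom-up: r[k] = max over allowed piece i of (p[i] + r[k−i]) − 3 per cut.
r[1] = 2
r[2] = 5
r[3] = 9
r[4] = 8  (first piece 1, then r[3]=9)
r[5] = 15
r[6] = 15  (first piece 3, then r[3]=9)
r[7] = 17  (first piece 2, then r[5]=15)
r[8] = 21  (first piece 3, then r[5]=15)
One optimal plan: pieces 5 + 3 (1 cut) → €24 − €3 = €21.

21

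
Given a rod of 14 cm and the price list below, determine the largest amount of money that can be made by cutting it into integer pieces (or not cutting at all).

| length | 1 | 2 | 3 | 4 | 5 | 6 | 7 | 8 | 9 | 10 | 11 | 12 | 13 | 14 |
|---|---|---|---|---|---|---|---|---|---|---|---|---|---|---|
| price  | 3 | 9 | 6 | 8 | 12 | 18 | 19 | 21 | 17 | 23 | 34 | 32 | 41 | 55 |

Consider every possible first cut. v[k] is the best of p[i]+v[k−i] over all sellable i≤k.
v[1] = 3
v[2] = max(3+3, 9+0) = 9
v[3] = max(3+9, 9+3, 6+0) = 12
v[4] = max(3+12, 9+9, 6+3, 8+0) = 18
v[5] = max(3+18, 9+12, 6+9, 8+3, 12+0) = 21
v[6] = max(3+21, 9+18, 6+12, 8+9, 12+3, 18+0) = 27
v[7] = max(3+27, 9+21, 6+18, …, 18+3, 19+0) = 30
v[8] = max(3+30, 9+27, 6+21, …, 19+3, 21+0) = 36
v[9] = max(3+36, 9+30, 6+27, …, 21+3, 17+0) = 39
v[10] = max(3+39, 9+36, 6+30, …, 17+3, 23+0) = 45
v[11] = max(3+45, 9+39, 6+36, …, 23+3, 34+0) = 48
v[12] = max(3+48, 9+45, 6+39, …, 34+3, 32+0) = 54
v[13] = max(3+54, 9+48, 6+45, …, 32+3, 41+0) = 57
v[14] = max(3+57, 9+54, 6+48, …, 41+3, 55+0) = 63
One optimal cutting: 2 + 2 + 2 + 2 + 2 + 2 + 2 → 9 + 9 + 9 + 9 + 9 + 9 + 9 = 63.

63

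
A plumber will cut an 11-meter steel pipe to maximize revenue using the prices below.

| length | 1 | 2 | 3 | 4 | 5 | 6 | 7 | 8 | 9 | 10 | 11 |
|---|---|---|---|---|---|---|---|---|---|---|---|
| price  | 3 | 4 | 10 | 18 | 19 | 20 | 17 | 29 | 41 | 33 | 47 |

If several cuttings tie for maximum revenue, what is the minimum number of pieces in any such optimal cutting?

1

Build r[k] bottom-up: r[k] = max over allowed piece i of (p[i] + r[k−i]).
r[1] = 3
r[2] = max(3+3, 4+0) = 6
r[3] = max(3+6, 4+3, 10+0) = 10
r[4] = max(3+10, 4+6, 10+3, 18+0) = 18
r[5] = max(3+18, 4+10, 10+6, 18+3, 19+0) = 21
r[6] = max(3+21, 4+18, 10+10, 18+6, 19+3, 20+0) = 24
r[7] = max(3+24, 4+21, 10+18, …, 20+3, 17+0) = 28
r[8] = max(3+28, 4+24, 10+21, …, 17+3, 29+0) = 36
r[9] = max(3+36, 4+28, 10+24, …, 29+3, 41+0) = 41
r[10] = max(3+41, 4+36, 10+28, …, 41+3, 33+0) = 44
r[11] = max(3+44, 4+41, 10+36, …, 33+3, 47+0) = 47
Maximum revenue is $47.
Now minimize piece count subject to staying optimal: for each k, pieces[k] = 1 + min over i with p[i]+r[k−i]=r[k] of pieces[k−i].
pieces[8] = 2
pieces[9] = 1
pieces[10] = 2
pieces[11] = 1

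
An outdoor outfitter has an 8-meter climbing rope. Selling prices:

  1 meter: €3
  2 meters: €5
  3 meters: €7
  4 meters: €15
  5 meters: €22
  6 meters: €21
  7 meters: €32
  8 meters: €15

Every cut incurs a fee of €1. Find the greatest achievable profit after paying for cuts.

34

Consider every possible first cut. v[k] is the best of p[i]+v[k−i] over all sellable i≤k, charging 1 whenever i<k.
v[1] = 3
v[2] = max(3+3-1, 5+0) = 5
v[3] = max(3+5-1, 5+3-1, 7+0) = 7
v[4] = max(3+7-1, 5+5-1, 7+3-1, 15+0) = 15
v[5] = max(3+15-1, 5+7-1, 7+5-1, 15+3-1, 22+0) = 22
v[6] = max(3+22-1, 5+15-1, 7+7-1, 15+5-1, 22+3-1, 21+0) = 24
v[7] = max(3+24-1, 5+22-1, 7+15-1, …, 21+3-1, 32+0) = 32
v[8] = max(3+32-1, 5+24-1, 7+22-1, …, 32+3-1, 15+0) = 34
One optimal plan: pieces 7 + 1 (1 cut) → €35 − €1 = €34.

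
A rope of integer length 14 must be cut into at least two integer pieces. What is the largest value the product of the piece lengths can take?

162

Define prod[k] = max over 1≤i<k of i · max(k−i, prod[k−i]); the inner max lets the remainder stay uncut if that's better.
prod[2] = 1×max(1,0) = 1×1 = 1
prod[3] = max(1×2, 2×1) = 2
prod[4] = max(1×3, 2×2, 3×1) = 4
prod[5] = max(1×4, 2×3, 3×2, 4×1) = 6
prod[6] = max(1×6, 2×4, 3×3, 4×2, 5×1) = 9
prod[7] = max(1×9, 2×6, 3×4, 4×3, 5×2, 6×1) = 12
prod[8] = max(1×12, 2×9, 3×6, …, 6×2, 7×1) = 18
prod[9] = max(1×18, 2×12, 3×9, …, 7×2, 8×1) = 27
prod[10] = max(1×27, 2×18, 3×12, …, 8×2, 9×1) = 36
prod[11] = max(1×36, 2×27, 3×18, …, 9×2, 10×1) = 54
prod[12] = max(1×54, 2×36, 3×27, …, 10×2, 11×1) = 81
prod[13] = max(1×81, 2×54, 3×36, …, 11×2, 12×1) = 108
prod[14] = max(1×108, 2×81, 3×54, …, 12×2, 13×1) = 162
One optimal split: 3 + 3 + 3 + 3 + 2; product 3×3×3×3×2 = 162.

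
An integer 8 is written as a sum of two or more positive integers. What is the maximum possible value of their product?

18

Define m[k] = max over 1≤i<k of i · max(k−i, m[k−i]); the inner max lets the remainder stay uncut if that's better.
m[2] = 1×max(1,0) = 1×1 = 1
m[3] = 1×max(2,1) = 1×2 = 2
m[4] = 2×max(2,1) = 2×2 = 4
m[5] = 2×max(3,2) = 2×3 = 6
m[6] = 3×max(3,2) = 3×3 = 9
m[7] = 2×max(5,6) = 2×6 = 12
m[8] = 2×max(6,9) = 2×9 = 18
One optimal split: 3 + 3 + 2; product 3×3×2 = 18.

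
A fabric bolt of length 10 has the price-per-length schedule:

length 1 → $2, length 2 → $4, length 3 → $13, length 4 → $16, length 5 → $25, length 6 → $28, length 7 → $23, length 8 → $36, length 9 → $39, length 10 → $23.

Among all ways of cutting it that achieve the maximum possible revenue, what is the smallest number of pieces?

Consider every possible first cut. r[k] is the best of p[i]+r[k−i] over all sellable i≤k.
r[1] = 2
r[2] = 4  (first piece 1, then r[1]=2)
r[3] = 13
r[4] = 16
r[5] = 25
r[6] = 28
r[7] = 30  (first piece 1, then r[6]=28)
r[8] = 38  (first piece 3, then r[5]=25)
r[9] = 41  (first piece 3, then r[6]=28)
r[10] = 50  (first piece 5, then r[5]=25)
Maximum revenue is $50.
Now minimize piece count subject to staying optimal: for each k, pieces[k] = 1 + min over i with p[i]+r[k−i]=r[k] of pieces[k−i].
pieces[7] = 2
pieces[8] = 2
pieces[9] = 2
pieces[10] = 2

2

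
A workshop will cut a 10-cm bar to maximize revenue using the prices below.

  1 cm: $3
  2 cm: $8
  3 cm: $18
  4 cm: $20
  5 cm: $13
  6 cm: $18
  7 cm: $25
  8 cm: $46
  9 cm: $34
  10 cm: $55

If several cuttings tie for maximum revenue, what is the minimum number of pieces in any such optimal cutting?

4

Let r[k] be the best obtainable value from length k. For each k, try every first piece i and keep the best of price[i] + r[k−i].
r[1] = 3
r[2] = 8
r[3] = 18
r[4] = 21  (first piece 1, then r[3]=18)
r[5] = 26  (first piece 2, then r[3]=18)
r[6] = 36  (first piece 3, then r[3]=18)
r[7] = 39  (first piece 1, then r[6]=36)
r[8] = 46
r[9] = 54  (first piece 3, then r[6]=36)
r[10] = 57  (first piece 1, then r[9]=54)
Maximum revenue is $57.
Now minimize piece count subject to staying optimal: for each k, pieces[k] = 1 + min over i with p[i]+r[k−i]=r[k] of pieces[k−i].
pieces[7] = 3
pieces[8] = 1
pieces[9] = 3
pieces[10] = 4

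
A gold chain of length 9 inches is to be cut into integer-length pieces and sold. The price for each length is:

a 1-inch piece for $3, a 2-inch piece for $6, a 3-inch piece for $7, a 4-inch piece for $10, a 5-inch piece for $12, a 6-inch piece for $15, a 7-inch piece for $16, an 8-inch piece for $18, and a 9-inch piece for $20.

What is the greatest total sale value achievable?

Consider every possible first cut. R[k] is the best of p[i]+R[k−i] over all sellable i≤k.
R[1] = 3
R[2] = 6  (first piece 1, then R[1]=3)
R[3] = 9  (first piece 1, then R[2]=6)
R[4] = 12  (first piece 1, then R[3]=9)
R[5] = 15  (first piece 1, then R[4]=12)
R[6] = 18  (first piece 1, then R[5]=15)
R[7] = 21  (first piece 1, then R[6]=18)
R[8] = 24  (first piece 1, then R[7]=21)
R[9] = 27  (first piece 1, then R[8]=24)
One optimal cutting: 1 + 1 + 1 + 1 + 1 + 1 + 1 + 1 + 1 → $3 + $3 + $3 + $3 + $3 + $3 + $3 + $3 + $3 = $27.

27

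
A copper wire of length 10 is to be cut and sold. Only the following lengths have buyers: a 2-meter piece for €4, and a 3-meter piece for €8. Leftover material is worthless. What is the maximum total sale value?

24

Build r[k] bottom-up: r[k] = max over allowed piece i of (p[i] + r[k−i]).
r[1] = 0
r[2] = 4
r[3] = max(4+0, 8+0) = 8
r[4] = max(4+4, 8+0) = 8
r[5] = max(4+8, 8+4) = 12
r[6] = max(4+8, 8+8) = 16
r[7] = max(4+12, 8+8) = 16
r[8] = max(4+16, 8+12) = 20
r[9] = max(4+16, 8+16) = 24
r[10] = max(4+20, 8+16) = 24
One optimal cutting: pieces 3 + 3 + 3 with 1 meter of scrap → €24.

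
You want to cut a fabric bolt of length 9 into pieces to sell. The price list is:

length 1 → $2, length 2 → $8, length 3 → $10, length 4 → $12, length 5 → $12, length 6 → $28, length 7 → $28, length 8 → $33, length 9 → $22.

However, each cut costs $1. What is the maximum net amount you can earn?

Consider every possible first cut. v[k] is the best of p[i]+v[k−i] over all sellable i≤k, charging 1 whenever i<k.
v[1] = 2
v[2] = 8
v[3] = 10
v[4] = 15  (first piece 2, then v[2]=8)
v[5] = 17  (first piece 2, then v[3]=10)
v[6] = 28
v[7] = 29  (first piece 1, then v[6]=28)
v[8] = 35  (first piece 2, then v[6]=28)
v[9] = 37  (first piece 3, then v[6]=28)
One optimal plan: pieces 6 + 3 (1 cut) → $38 − $1 = $37.

37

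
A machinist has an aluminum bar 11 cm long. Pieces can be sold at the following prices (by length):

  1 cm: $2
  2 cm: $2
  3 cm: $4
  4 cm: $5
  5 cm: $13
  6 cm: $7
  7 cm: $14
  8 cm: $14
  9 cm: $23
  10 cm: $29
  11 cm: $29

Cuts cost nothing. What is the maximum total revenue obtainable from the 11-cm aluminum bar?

31

Let best[k] be the best obtainable value from length k. For each k, try every first piece i and keep the best of price[i] + best[k−i].
best[1] = 2
best[2] = max(2+2, 2+0) = 4
best[3] = max(2+4, 2+2, 4+0) = 6
best[4] = max(2+6, 2+4, 4+2, 5+0) = 8
best[5] = max(2+8, 2+6, 4+4, 5+2, 13+0) = 13
best[6] = max(2+13, 2+8, 4+6, 5+4, 13+2, 7+0) = 15
best[7] = max(2+15, 2+13, 4+8, …, 7+2, 14+0) = 17
best[8] = max(2+17, 2+15, 4+13, …, 14+2, 14+0) = 19
best[9] = max(2+19, 2+17, 4+15, …, 14+2, 23+0) = 23
best[10] = max(2+23, 2+19, 4+17, …, 23+2, 29+0) = 29
best[11] = max(2+29, 2+23, 4+19, …, 29+2, 29+0) = 31
One optimal cutting: 10 + 1 → $29 + $2 = $31.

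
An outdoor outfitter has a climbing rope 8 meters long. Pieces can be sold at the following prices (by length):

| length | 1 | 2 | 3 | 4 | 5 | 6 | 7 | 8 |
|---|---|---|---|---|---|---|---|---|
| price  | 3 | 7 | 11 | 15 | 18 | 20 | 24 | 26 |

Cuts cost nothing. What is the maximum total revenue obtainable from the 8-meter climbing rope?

Let best[k] be the best obtainable value from length k. For each k, try every first piece i and keep the best of price[i] + best[k−i].
best[1] = 3
best[2] = max(3+3, 7+0) = 7
best[3] = max(3+7, 7+3, 11+0) = 11
best[4] = max(3+11, 7+7, 11+3, 15+0) = 15
best[5] = max(3+15, 7+11, 11+7, 15+3, 18+0) = 18
best[6] = max(3+18, 7+15, 11+11, 15+7, 18+3, 20+0) = 22
best[7] = max(3+22, 7+18, 11+15, …, 20+3, 24+0) = 26
best[8] = max(3+26, 7+22, 11+18, …, 24+3, 26+0) = 30
One optimal cutting: 4 + 4 → €15 + €15 = €30.

30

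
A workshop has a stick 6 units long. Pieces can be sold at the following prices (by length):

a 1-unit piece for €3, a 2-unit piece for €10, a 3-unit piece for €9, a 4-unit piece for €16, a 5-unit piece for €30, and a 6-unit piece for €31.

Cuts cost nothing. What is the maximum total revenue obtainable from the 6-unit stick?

33

Consider every possible first cut. v[k] is the best of p[i]+v[k−i] over all sellable i≤k.
v[1] = 3
v[2] = 10
v[3] = 13  (first piece 1, then v[2]=10)
v[4] = 20  (first piece 2, then v[2]=10)
v[5] = 30
v[6] = 33  (first piece 1, then v[5]=30)
One optimal cutting: 5 + 1 → €30 + €3 = €33.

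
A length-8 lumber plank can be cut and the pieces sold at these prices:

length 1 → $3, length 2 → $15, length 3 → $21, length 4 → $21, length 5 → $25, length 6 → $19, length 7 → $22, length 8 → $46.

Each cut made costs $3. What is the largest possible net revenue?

Let net[k] be the best obtainable value from length k. For each k, try every first piece i and keep the best of price[i] + net[k−i] minus the 3 cut fee when i<k.
net[1] = 3
net[2] = max(3+3-3, 15+0) = 15
net[3] = max(3+15-3, 15+3-3, 21+0) = 21
net[4] = max(3+21-3, 15+15-3, 21+3-3, 21+0) = 27
net[5] = max(3+27-3, 15+21-3, 21+15-3, 21+3-3, 25+0) = 33
net[6] = max(3+33-3, 15+27-3, 21+21-3, 21+15-3, 25+3-3, 19+0) = 39
net[7] = max(3+39-3, 15+33-3, 21+27-3, …, 19+3-3, 22+0) = 45
net[8] = max(3+45-3, 15+39-3, 21+33-3, …, 22+3-3, 46+0) = 51
One optimal plan: pieces 2 + 2 + 2 + 2 (3 cuts) → $60 − $9 = $51.

51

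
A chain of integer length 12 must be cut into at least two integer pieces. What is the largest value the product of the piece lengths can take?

81

Define f[k] = max over 1≤i<k of i · max(k−i, f[k−i]); the inner max lets the remainder stay uncut if that's better.
f[2] = 1·max(1,0) = 1·1 = 1
f[3] = 1·max(2,1) = 1·2 = 2
f[4] = 2·max(2,1) = 2·2 = 4
f[5] = 2·max(3,2) = 2·3 = 6
f[6] = 3·max(3,2) = 3·3 = 9
f[7] = 2·max(5,6) = 2·6 = 12
f[8] = 2·max(6,9) = 2·9 = 18
f[9] = 3·max(6,9) = 3·9 = 27
f[10] = 2·max(8,18) = 2·18 = 36
f[11] = 2·max(9,27) = 2·27 = 54
f[12] = 3·max(9,27) = 3·27 = 81
One optimal split: 3 + 3 + 3 + 3; product 3·3·3·3 = 81.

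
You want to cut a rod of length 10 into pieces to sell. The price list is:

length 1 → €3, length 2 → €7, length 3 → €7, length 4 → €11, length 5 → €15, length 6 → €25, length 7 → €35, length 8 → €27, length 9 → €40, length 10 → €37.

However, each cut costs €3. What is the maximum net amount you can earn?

40

Build r[k] bottom-up: r[k] = max over allowed piece i of (p[i] + r[k−i]) − 3 per cut.
r[1] = 3
r[2] = 7
r[3] = 7  (first piece 1, then r[2]=7)
r[4] = 11  (first piece 2, then r[2]=7)
r[5] = 15
r[6] = 25
r[7] = 35
r[8] = 35  (first piece 1, then r[7]=35)
r[9] = 40
r[10] = 40  (first piece 1, then r[9]=40)
One optimal plan: pieces 9 + 1 (1 cut) → €43 − €3 = €40.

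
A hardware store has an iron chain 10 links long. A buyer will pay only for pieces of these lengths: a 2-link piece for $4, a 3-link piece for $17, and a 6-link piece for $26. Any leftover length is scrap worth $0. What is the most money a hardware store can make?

51

Build best[k] bottom-up: best[k] = max over allowed piece i of (p[i] + best[k−i]).
best[1] = 0
best[2] = 4
best[3] = 17
best[4] = 17
best[5] = 21  (first piece 2, then best[3]=17)
best[6] = 34  (first piece 3, then best[3]=17)
best[7] = 34
best[8] = 38  (first piece 2, then best[6]=34)
best[9] = 51  (first piece 3, then best[6]=34)
best[10] = 51
One optimal cutting: pieces 3 + 3 + 3 with 1 link of scrap → $51.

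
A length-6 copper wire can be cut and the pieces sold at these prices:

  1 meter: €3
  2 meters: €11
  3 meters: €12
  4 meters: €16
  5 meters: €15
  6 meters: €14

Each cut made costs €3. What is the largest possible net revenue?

27

Build v[k] bottom-up: v[k] = max over allowed piece i of (p[i] + v[k−i]) − 3 per cut.
v[1] = 3
v[2] = max(3+3-3, 11+0) = 11
v[3] = max(3+11-3, 11+3-3, 12+0) = 12
v[4] = max(3+12-3, 11+11-3, 12+3-3, 16+0) = 19
v[5] = max(3+19-3, 11+12-3, 12+11-3, 16+3-3, 15+0) = 20
v[6] = max(3+20-3, 11+19-3, 12+12-3, 16+11-3, 15+3-3, 14+0) = 27
One optimal plan: pieces 2 + 2 + 2 (2 cuts) → €33 − €6 = €27.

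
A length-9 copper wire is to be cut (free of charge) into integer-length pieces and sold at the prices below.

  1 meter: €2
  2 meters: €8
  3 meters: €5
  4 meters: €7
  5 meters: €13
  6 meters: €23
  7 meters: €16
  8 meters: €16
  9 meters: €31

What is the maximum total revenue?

Build best[k] bottom-up: best[k] = max over allowed piece i of (p[i] + best[k−i]).
best[1] = 2
best[2] = 8
best[3] = 10  (first piece 1, then best[2]=8)
best[4] = 16  (first piece 2, then best[2]=8)
best[5] = 18  (first piece 1, then best[4]=16)
best[6] = 24  (first piece 2, then best[4]=16)
best[7] = 26  (first piece 1, then best[6]=24)
best[8] = 32  (first piece 2, then best[6]=24)
best[9] = 34  (first piece 1, then best[8]=32)
One optimal cutting: 2 + 2 + 2 + 2 + 1 → €8 + €8 + €8 + €8 + €2 = €34.

34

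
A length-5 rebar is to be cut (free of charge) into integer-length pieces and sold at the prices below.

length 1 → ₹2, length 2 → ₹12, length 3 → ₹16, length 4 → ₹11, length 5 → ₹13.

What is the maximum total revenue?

Let r[k] be the best obtainable value from length k. For each k, try every first piece i and keep the best of price[i] + r[k−i].
r[1] = 2
r[2] = max(2+2, 12+0) = 12
r[3] = max(2+12, 12+2, 16+0) = 16
r[4] = max(2+16, 12+12, 16+2, 11+0) = 24
r[5] = max(2+24, 12+16, 16+12, 11+2, 13+0) = 28
One optimal cutting: 3 + 2 → ₹16 + ₹12 = ₹28.

28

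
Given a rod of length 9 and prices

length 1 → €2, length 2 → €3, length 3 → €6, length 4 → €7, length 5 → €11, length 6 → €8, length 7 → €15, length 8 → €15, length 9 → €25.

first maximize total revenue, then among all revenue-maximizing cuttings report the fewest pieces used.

1

Consider every possible first cut. r[k] is the best of p[i]+r[k−i] over all sellable i≤k.
r[1] = 2
r[2] = 4  (first piece 1, then r[1]=2)
r[3] = 6  (first piece 1, then r[2]=4)
r[4] = 8  (first piece 1, then r[3]=6)
r[5] = 11
r[6] = 13  (first piece 1, then r[5]=11)
r[7] = 15  (first piece 1, then r[6]=13)
r[8] = 17  (first piece 1, then r[7]=15)
r[9] = 25
Maximum revenue is €25.
Now minimize piece count subject to staying optimal: for each k, pieces[k] = 1 + min over i with p[i]+r[k−i]=r[k] of pieces[k−i].
pieces[6] = 2
pieces[7] = 1
pieces[8] = 2
pieces[9] = 1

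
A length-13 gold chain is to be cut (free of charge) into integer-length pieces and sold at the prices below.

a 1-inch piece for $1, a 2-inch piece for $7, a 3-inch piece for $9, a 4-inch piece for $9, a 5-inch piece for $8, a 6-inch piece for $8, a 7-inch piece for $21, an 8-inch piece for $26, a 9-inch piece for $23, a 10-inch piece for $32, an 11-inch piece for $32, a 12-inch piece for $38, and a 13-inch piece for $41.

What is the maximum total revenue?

Let R[k] be the best obtainable value from length k. For each k, try every first piece i and keep the best of price[i] + R[k−i].
R[1] = 1
R[2] = max(1+1, 7+0) = 7
R[3] = max(1+7, 7+1, 9+0) = 9
R[4] = max(1+9, 7+7, 9+1, 9+0) = 14
R[5] = max(1+14, 7+9, 9+7, 9+1, 8+0) = 16
R[6] = max(1+16, 7+14, 9+9, 9+7, 8+1, 8+0) = 21
R[7] = max(1+21, 7+16, 9+14, …, 8+1, 21+0) = 23
R[8] = max(1+23, 7+21, 9+16, …, 21+1, 26+0) = 28
R[9] = max(1+28, 7+23, 9+21, …, 26+1, 23+0) = 30
R[10] = max(1+30, 7+28, 9+23, …, 23+1, 32+0) = 35
R[11] = max(1+35, 7+30, 9+28, …, 32+1, 32+0) = 37
R[12] = max(1+37, 7+35, 9+30, …, 32+1, 38+0) = 42
R[13] = max(1+42, 7+37, 9+35, …, 38+1, 41+0) = 44
One optimal cutting: 3 + 2 + 2 + 2 + 2 + 2 → $9 + $7 + $7 + $7 + $7 + $7 = $44.

44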